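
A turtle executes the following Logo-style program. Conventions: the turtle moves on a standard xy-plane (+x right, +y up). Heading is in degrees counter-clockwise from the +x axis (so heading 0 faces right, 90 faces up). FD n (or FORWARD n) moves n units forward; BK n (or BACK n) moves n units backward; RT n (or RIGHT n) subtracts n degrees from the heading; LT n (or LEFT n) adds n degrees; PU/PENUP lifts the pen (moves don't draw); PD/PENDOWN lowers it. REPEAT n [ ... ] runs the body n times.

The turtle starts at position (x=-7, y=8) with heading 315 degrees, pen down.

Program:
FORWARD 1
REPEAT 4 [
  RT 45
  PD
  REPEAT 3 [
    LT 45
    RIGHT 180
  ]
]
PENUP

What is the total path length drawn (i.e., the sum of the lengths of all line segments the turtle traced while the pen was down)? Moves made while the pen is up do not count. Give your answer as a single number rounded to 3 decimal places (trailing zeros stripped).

Answer: 1

Derivation:
Executing turtle program step by step:
Start: pos=(-7,8), heading=315, pen down
FD 1: (-7,8) -> (-6.293,7.293) [heading=315, draw]
REPEAT 4 [
  -- iteration 1/4 --
  RT 45: heading 315 -> 270
  PD: pen down
  REPEAT 3 [
    -- iteration 1/3 --
    LT 45: heading 270 -> 315
    RT 180: heading 315 -> 135
    -- iteration 2/3 --
    LT 45: heading 135 -> 180
    RT 180: heading 180 -> 0
    -- iteration 3/3 --
    LT 45: heading 0 -> 45
    RT 180: heading 45 -> 225
  ]
  -- iteration 2/4 --
  RT 45: heading 225 -> 180
  PD: pen down
  REPEAT 3 [
    -- iteration 1/3 --
    LT 45: heading 180 -> 225
    RT 180: heading 225 -> 45
    -- iteration 2/3 --
    LT 45: heading 45 -> 90
    RT 180: heading 90 -> 270
    -- iteration 3/3 --
    LT 45: heading 270 -> 315
    RT 180: heading 315 -> 135
  ]
  -- iteration 3/4 --
  RT 45: heading 135 -> 90
  PD: pen down
  REPEAT 3 [
    -- iteration 1/3 --
    LT 45: heading 90 -> 135
    RT 180: heading 135 -> 315
    -- iteration 2/3 --
    LT 45: heading 315 -> 0
    RT 180: heading 0 -> 180
    -- iteration 3/3 --
    LT 45: heading 180 -> 225
    RT 180: heading 225 -> 45
  ]
  -- iteration 4/4 --
  RT 45: heading 45 -> 0
  PD: pen down
  REPEAT 3 [
    -- iteration 1/3 --
    LT 45: heading 0 -> 45
    RT 180: heading 45 -> 225
    -- iteration 2/3 --
    LT 45: heading 225 -> 270
    RT 180: heading 270 -> 90
    -- iteration 3/3 --
    LT 45: heading 90 -> 135
    RT 180: heading 135 -> 315
  ]
]
PU: pen up
Final: pos=(-6.293,7.293), heading=315, 1 segment(s) drawn

Segment lengths:
  seg 1: (-7,8) -> (-6.293,7.293), length = 1
Total = 1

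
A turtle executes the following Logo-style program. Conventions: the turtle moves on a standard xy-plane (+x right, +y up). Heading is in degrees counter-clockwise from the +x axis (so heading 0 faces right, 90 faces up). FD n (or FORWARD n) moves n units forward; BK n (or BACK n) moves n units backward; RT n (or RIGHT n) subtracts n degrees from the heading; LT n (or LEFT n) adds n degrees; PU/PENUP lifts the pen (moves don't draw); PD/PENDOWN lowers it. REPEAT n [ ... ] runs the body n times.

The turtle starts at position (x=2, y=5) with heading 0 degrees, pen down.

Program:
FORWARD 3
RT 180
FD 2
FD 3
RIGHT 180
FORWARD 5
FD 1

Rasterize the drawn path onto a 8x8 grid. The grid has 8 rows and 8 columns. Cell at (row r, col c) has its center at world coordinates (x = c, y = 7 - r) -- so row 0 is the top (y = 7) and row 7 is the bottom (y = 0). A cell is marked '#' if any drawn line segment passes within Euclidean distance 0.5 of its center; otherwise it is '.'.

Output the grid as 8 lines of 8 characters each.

Segment 0: (2,5) -> (5,5)
Segment 1: (5,5) -> (3,5)
Segment 2: (3,5) -> (0,5)
Segment 3: (0,5) -> (5,5)
Segment 4: (5,5) -> (6,5)

Answer: ........
........
#######.
........
........
........
........
........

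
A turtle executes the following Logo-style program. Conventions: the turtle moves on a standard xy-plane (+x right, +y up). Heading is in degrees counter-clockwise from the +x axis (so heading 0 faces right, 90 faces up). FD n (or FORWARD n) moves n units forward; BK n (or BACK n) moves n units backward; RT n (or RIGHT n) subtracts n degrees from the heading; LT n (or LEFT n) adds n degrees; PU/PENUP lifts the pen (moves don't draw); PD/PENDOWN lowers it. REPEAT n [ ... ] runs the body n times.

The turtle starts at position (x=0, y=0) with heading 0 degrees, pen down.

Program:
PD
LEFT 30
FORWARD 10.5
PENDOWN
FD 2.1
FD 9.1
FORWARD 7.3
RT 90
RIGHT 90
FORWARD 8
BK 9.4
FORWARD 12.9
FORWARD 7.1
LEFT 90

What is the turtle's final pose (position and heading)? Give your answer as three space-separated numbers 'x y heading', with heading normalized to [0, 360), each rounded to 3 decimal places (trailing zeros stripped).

Answer: 9.007 5.2 300

Derivation:
Executing turtle program step by step:
Start: pos=(0,0), heading=0, pen down
PD: pen down
LT 30: heading 0 -> 30
FD 10.5: (0,0) -> (9.093,5.25) [heading=30, draw]
PD: pen down
FD 2.1: (9.093,5.25) -> (10.912,6.3) [heading=30, draw]
FD 9.1: (10.912,6.3) -> (18.793,10.85) [heading=30, draw]
FD 7.3: (18.793,10.85) -> (25.115,14.5) [heading=30, draw]
RT 90: heading 30 -> 300
RT 90: heading 300 -> 210
FD 8: (25.115,14.5) -> (18.187,10.5) [heading=210, draw]
BK 9.4: (18.187,10.5) -> (26.327,15.2) [heading=210, draw]
FD 12.9: (26.327,15.2) -> (15.155,8.75) [heading=210, draw]
FD 7.1: (15.155,8.75) -> (9.007,5.2) [heading=210, draw]
LT 90: heading 210 -> 300
Final: pos=(9.007,5.2), heading=300, 8 segment(s) drawn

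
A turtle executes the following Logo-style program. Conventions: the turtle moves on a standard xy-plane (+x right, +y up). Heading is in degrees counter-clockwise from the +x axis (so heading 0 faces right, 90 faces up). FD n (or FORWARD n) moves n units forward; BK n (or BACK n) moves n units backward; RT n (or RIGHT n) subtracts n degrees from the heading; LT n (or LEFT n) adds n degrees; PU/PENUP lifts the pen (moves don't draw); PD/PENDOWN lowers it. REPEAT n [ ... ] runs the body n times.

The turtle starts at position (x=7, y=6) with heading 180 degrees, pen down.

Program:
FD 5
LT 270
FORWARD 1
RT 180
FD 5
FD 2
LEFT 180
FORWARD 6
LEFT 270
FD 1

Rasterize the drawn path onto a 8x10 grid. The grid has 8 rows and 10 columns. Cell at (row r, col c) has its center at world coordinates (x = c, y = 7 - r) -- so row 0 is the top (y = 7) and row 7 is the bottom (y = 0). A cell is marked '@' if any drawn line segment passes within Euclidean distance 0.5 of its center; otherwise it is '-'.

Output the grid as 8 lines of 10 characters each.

Segment 0: (7,6) -> (2,6)
Segment 1: (2,6) -> (2,7)
Segment 2: (2,7) -> (2,2)
Segment 3: (2,2) -> (2,0)
Segment 4: (2,0) -> (2,6)
Segment 5: (2,6) -> (3,6)

Answer: --@-------
--@@@@@@--
--@-------
--@-------
--@-------
--@-------
--@-------
--@-------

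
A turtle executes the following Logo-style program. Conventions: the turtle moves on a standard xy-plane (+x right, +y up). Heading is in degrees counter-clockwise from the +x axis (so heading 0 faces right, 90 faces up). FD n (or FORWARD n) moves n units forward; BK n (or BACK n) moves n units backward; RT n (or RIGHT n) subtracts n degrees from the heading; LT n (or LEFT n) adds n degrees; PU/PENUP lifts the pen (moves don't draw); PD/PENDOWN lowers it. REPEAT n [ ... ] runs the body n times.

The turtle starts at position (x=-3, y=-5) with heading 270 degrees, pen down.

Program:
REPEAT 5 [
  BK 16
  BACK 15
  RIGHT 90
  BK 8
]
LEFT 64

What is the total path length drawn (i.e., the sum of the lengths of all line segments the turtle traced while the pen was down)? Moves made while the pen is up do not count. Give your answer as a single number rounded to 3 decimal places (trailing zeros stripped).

Answer: 195

Derivation:
Executing turtle program step by step:
Start: pos=(-3,-5), heading=270, pen down
REPEAT 5 [
  -- iteration 1/5 --
  BK 16: (-3,-5) -> (-3,11) [heading=270, draw]
  BK 15: (-3,11) -> (-3,26) [heading=270, draw]
  RT 90: heading 270 -> 180
  BK 8: (-3,26) -> (5,26) [heading=180, draw]
  -- iteration 2/5 --
  BK 16: (5,26) -> (21,26) [heading=180, draw]
  BK 15: (21,26) -> (36,26) [heading=180, draw]
  RT 90: heading 180 -> 90
  BK 8: (36,26) -> (36,18) [heading=90, draw]
  -- iteration 3/5 --
  BK 16: (36,18) -> (36,2) [heading=90, draw]
  BK 15: (36,2) -> (36,-13) [heading=90, draw]
  RT 90: heading 90 -> 0
  BK 8: (36,-13) -> (28,-13) [heading=0, draw]
  -- iteration 4/5 --
  BK 16: (28,-13) -> (12,-13) [heading=0, draw]
  BK 15: (12,-13) -> (-3,-13) [heading=0, draw]
  RT 90: heading 0 -> 270
  BK 8: (-3,-13) -> (-3,-5) [heading=270, draw]
  -- iteration 5/5 --
  BK 16: (-3,-5) -> (-3,11) [heading=270, draw]
  BK 15: (-3,11) -> (-3,26) [heading=270, draw]
  RT 90: heading 270 -> 180
  BK 8: (-3,26) -> (5,26) [heading=180, draw]
]
LT 64: heading 180 -> 244
Final: pos=(5,26), heading=244, 15 segment(s) drawn

Segment lengths:
  seg 1: (-3,-5) -> (-3,11), length = 16
  seg 2: (-3,11) -> (-3,26), length = 15
  seg 3: (-3,26) -> (5,26), length = 8
  seg 4: (5,26) -> (21,26), length = 16
  seg 5: (21,26) -> (36,26), length = 15
  seg 6: (36,26) -> (36,18), length = 8
  seg 7: (36,18) -> (36,2), length = 16
  seg 8: (36,2) -> (36,-13), length = 15
  seg 9: (36,-13) -> (28,-13), length = 8
  seg 10: (28,-13) -> (12,-13), length = 16
  seg 11: (12,-13) -> (-3,-13), length = 15
  seg 12: (-3,-13) -> (-3,-5), length = 8
  seg 13: (-3,-5) -> (-3,11), length = 16
  seg 14: (-3,11) -> (-3,26), length = 15
  seg 15: (-3,26) -> (5,26), length = 8
Total = 195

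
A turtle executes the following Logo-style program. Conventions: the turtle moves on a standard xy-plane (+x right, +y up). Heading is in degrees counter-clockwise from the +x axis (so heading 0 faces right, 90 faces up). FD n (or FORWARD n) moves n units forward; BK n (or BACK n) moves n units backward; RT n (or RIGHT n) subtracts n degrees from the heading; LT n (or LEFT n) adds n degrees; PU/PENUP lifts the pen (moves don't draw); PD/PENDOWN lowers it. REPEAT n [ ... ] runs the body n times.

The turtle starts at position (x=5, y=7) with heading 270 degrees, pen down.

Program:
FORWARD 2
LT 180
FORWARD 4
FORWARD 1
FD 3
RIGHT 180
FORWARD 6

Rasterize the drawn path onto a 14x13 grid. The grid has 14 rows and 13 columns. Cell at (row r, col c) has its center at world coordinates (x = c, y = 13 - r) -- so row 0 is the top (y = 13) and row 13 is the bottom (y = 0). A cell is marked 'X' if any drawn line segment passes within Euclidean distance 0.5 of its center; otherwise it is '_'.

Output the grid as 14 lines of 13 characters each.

Segment 0: (5,7) -> (5,5)
Segment 1: (5,5) -> (5,9)
Segment 2: (5,9) -> (5,10)
Segment 3: (5,10) -> (5,13)
Segment 4: (5,13) -> (5,7)

Answer: _____X_______
_____X_______
_____X_______
_____X_______
_____X_______
_____X_______
_____X_______
_____X_______
_____X_______
_____________
_____________
_____________
_____________
_____________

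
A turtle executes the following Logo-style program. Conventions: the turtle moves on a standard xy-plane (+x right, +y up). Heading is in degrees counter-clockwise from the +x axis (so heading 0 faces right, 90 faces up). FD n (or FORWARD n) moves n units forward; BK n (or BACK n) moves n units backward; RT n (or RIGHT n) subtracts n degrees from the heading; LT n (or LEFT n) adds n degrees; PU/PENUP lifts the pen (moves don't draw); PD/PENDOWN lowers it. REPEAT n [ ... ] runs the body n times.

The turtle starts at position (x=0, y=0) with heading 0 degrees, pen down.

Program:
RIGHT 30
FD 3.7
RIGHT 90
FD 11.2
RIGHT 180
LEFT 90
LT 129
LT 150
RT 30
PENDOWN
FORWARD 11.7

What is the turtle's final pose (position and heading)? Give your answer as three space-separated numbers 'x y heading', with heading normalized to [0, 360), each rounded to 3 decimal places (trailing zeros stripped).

Executing turtle program step by step:
Start: pos=(0,0), heading=0, pen down
RT 30: heading 0 -> 330
FD 3.7: (0,0) -> (3.204,-1.85) [heading=330, draw]
RT 90: heading 330 -> 240
FD 11.2: (3.204,-1.85) -> (-2.396,-11.549) [heading=240, draw]
RT 180: heading 240 -> 60
LT 90: heading 60 -> 150
LT 129: heading 150 -> 279
LT 150: heading 279 -> 69
RT 30: heading 69 -> 39
PD: pen down
FD 11.7: (-2.396,-11.549) -> (6.697,-4.186) [heading=39, draw]
Final: pos=(6.697,-4.186), heading=39, 3 segment(s) drawn

Answer: 6.697 -4.186 39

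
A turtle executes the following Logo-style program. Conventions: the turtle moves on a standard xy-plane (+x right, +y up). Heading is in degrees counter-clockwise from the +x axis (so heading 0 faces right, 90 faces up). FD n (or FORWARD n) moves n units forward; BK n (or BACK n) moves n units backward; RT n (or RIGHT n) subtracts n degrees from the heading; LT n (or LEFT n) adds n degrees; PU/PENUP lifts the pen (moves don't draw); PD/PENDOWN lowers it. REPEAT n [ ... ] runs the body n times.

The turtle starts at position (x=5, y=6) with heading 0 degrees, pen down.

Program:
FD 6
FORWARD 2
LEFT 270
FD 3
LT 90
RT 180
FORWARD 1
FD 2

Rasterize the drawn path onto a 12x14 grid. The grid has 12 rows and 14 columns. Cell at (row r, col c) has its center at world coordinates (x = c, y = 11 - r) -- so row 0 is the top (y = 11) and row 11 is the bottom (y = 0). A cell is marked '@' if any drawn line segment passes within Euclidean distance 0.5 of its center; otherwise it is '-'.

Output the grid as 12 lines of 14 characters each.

Answer: --------------
--------------
--------------
--------------
--------------
-----@@@@@@@@@
-------------@
-------------@
----------@@@@
--------------
--------------
--------------

Derivation:
Segment 0: (5,6) -> (11,6)
Segment 1: (11,6) -> (13,6)
Segment 2: (13,6) -> (13,3)
Segment 3: (13,3) -> (12,3)
Segment 4: (12,3) -> (10,3)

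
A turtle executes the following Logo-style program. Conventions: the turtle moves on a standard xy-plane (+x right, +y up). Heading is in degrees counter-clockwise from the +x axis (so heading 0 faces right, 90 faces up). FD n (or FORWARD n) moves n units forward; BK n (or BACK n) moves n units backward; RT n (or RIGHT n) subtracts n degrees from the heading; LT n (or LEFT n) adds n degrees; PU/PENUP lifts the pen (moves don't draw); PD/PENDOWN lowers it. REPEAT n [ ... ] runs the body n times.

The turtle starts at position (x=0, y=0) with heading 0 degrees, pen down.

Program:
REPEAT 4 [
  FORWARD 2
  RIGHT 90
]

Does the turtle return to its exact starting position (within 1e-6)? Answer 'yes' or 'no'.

Executing turtle program step by step:
Start: pos=(0,0), heading=0, pen down
REPEAT 4 [
  -- iteration 1/4 --
  FD 2: (0,0) -> (2,0) [heading=0, draw]
  RT 90: heading 0 -> 270
  -- iteration 2/4 --
  FD 2: (2,0) -> (2,-2) [heading=270, draw]
  RT 90: heading 270 -> 180
  -- iteration 3/4 --
  FD 2: (2,-2) -> (0,-2) [heading=180, draw]
  RT 90: heading 180 -> 90
  -- iteration 4/4 --
  FD 2: (0,-2) -> (0,0) [heading=90, draw]
  RT 90: heading 90 -> 0
]
Final: pos=(0,0), heading=0, 4 segment(s) drawn

Start position: (0, 0)
Final position: (0, 0)
Distance = 0; < 1e-6 -> CLOSED

Answer: yes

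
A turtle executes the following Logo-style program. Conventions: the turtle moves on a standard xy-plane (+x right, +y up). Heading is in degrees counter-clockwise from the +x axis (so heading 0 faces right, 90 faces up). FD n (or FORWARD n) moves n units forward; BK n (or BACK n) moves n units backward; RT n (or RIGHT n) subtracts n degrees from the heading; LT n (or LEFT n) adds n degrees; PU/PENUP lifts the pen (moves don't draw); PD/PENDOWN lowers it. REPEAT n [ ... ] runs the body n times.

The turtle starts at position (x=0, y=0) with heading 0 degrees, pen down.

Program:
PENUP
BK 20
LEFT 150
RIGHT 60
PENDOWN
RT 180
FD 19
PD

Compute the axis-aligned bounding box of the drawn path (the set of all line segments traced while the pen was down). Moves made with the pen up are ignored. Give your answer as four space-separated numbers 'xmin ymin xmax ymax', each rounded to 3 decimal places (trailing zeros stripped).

Answer: -20 -19 -20 0

Derivation:
Executing turtle program step by step:
Start: pos=(0,0), heading=0, pen down
PU: pen up
BK 20: (0,0) -> (-20,0) [heading=0, move]
LT 150: heading 0 -> 150
RT 60: heading 150 -> 90
PD: pen down
RT 180: heading 90 -> 270
FD 19: (-20,0) -> (-20,-19) [heading=270, draw]
PD: pen down
Final: pos=(-20,-19), heading=270, 1 segment(s) drawn

Segment endpoints: x in {-20}, y in {-19, 0}
xmin=-20, ymin=-19, xmax=-20, ymax=0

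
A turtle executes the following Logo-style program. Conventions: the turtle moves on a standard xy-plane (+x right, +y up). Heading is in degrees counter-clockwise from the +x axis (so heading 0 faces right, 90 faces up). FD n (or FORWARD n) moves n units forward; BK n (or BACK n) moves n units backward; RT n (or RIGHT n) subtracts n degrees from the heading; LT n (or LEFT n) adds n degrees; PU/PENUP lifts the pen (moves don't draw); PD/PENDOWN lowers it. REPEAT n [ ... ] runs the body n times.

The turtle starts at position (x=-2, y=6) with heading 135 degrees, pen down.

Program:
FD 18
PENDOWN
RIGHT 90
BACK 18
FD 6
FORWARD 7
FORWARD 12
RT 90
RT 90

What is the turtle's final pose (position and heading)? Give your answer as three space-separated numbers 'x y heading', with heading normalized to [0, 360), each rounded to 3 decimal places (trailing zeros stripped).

Executing turtle program step by step:
Start: pos=(-2,6), heading=135, pen down
FD 18: (-2,6) -> (-14.728,18.728) [heading=135, draw]
PD: pen down
RT 90: heading 135 -> 45
BK 18: (-14.728,18.728) -> (-27.456,6) [heading=45, draw]
FD 6: (-27.456,6) -> (-23.213,10.243) [heading=45, draw]
FD 7: (-23.213,10.243) -> (-18.263,15.192) [heading=45, draw]
FD 12: (-18.263,15.192) -> (-9.778,23.678) [heading=45, draw]
RT 90: heading 45 -> 315
RT 90: heading 315 -> 225
Final: pos=(-9.778,23.678), heading=225, 5 segment(s) drawn

Answer: -9.778 23.678 225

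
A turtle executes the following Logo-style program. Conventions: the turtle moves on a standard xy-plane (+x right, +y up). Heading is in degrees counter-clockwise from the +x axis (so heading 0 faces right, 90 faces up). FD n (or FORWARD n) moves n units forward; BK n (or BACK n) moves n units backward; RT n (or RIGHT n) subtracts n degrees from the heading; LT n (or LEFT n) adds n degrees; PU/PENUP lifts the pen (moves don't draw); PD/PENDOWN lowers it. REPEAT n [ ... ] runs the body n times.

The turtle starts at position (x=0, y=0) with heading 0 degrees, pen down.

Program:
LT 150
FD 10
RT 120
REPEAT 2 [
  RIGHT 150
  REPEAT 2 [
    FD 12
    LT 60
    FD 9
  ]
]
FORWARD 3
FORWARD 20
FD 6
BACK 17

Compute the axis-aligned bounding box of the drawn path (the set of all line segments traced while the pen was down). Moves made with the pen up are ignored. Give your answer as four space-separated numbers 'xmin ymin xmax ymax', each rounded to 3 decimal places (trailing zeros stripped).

Answer: -14.66 -69.579 27.356 5

Derivation:
Executing turtle program step by step:
Start: pos=(0,0), heading=0, pen down
LT 150: heading 0 -> 150
FD 10: (0,0) -> (-8.66,5) [heading=150, draw]
RT 120: heading 150 -> 30
REPEAT 2 [
  -- iteration 1/2 --
  RT 150: heading 30 -> 240
  REPEAT 2 [
    -- iteration 1/2 --
    FD 12: (-8.66,5) -> (-14.66,-5.392) [heading=240, draw]
    LT 60: heading 240 -> 300
    FD 9: (-14.66,-5.392) -> (-10.16,-13.187) [heading=300, draw]
    -- iteration 2/2 --
    FD 12: (-10.16,-13.187) -> (-4.16,-23.579) [heading=300, draw]
    LT 60: heading 300 -> 0
    FD 9: (-4.16,-23.579) -> (4.84,-23.579) [heading=0, draw]
  ]
  -- iteration 2/2 --
  RT 150: heading 0 -> 210
  REPEAT 2 [
    -- iteration 1/2 --
    FD 12: (4.84,-23.579) -> (-5.553,-29.579) [heading=210, draw]
    LT 60: heading 210 -> 270
    FD 9: (-5.553,-29.579) -> (-5.553,-38.579) [heading=270, draw]
    -- iteration 2/2 --
    FD 12: (-5.553,-38.579) -> (-5.553,-50.579) [heading=270, draw]
    LT 60: heading 270 -> 330
    FD 9: (-5.553,-50.579) -> (2.242,-55.079) [heading=330, draw]
  ]
]
FD 3: (2.242,-55.079) -> (4.84,-56.579) [heading=330, draw]
FD 20: (4.84,-56.579) -> (22.16,-66.579) [heading=330, draw]
FD 6: (22.16,-66.579) -> (27.356,-69.579) [heading=330, draw]
BK 17: (27.356,-69.579) -> (12.634,-61.079) [heading=330, draw]
Final: pos=(12.634,-61.079), heading=330, 13 segment(s) drawn

Segment endpoints: x in {-14.66, -10.16, -8.66, -5.553, -5.553, -5.553, -4.16, 0, 2.242, 4.84, 4.84, 12.634, 22.16, 27.356}, y in {-69.579, -66.579, -61.079, -56.579, -55.079, -50.579, -38.579, -29.579, -23.579, -13.187, -5.392, 0, 5}
xmin=-14.66, ymin=-69.579, xmax=27.356, ymax=5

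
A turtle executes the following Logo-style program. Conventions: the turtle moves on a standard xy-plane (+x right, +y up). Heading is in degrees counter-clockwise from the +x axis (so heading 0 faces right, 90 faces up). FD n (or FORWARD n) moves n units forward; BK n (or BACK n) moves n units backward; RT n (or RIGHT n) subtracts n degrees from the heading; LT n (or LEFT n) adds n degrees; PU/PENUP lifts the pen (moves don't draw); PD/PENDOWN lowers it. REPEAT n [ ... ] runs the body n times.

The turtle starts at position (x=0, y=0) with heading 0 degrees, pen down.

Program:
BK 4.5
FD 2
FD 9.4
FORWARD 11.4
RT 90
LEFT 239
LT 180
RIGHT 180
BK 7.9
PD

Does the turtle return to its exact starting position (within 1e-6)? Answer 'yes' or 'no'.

Answer: no

Derivation:
Executing turtle program step by step:
Start: pos=(0,0), heading=0, pen down
BK 4.5: (0,0) -> (-4.5,0) [heading=0, draw]
FD 2: (-4.5,0) -> (-2.5,0) [heading=0, draw]
FD 9.4: (-2.5,0) -> (6.9,0) [heading=0, draw]
FD 11.4: (6.9,0) -> (18.3,0) [heading=0, draw]
RT 90: heading 0 -> 270
LT 239: heading 270 -> 149
LT 180: heading 149 -> 329
RT 180: heading 329 -> 149
BK 7.9: (18.3,0) -> (25.072,-4.069) [heading=149, draw]
PD: pen down
Final: pos=(25.072,-4.069), heading=149, 5 segment(s) drawn

Start position: (0, 0)
Final position: (25.072, -4.069)
Distance = 25.4; >= 1e-6 -> NOT closed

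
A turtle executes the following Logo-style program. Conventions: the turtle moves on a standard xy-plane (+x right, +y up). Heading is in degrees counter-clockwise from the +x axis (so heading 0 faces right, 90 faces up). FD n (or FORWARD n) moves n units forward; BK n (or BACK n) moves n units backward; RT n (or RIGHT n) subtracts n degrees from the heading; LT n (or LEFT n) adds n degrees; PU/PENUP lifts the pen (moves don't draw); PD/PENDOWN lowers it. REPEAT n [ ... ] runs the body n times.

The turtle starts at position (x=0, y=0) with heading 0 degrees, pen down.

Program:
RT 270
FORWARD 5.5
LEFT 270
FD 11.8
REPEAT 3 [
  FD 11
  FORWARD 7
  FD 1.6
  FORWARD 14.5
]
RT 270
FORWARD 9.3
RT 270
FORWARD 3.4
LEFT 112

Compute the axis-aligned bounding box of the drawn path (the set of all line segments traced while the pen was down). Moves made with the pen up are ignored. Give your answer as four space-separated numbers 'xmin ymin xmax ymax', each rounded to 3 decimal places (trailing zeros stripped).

Executing turtle program step by step:
Start: pos=(0,0), heading=0, pen down
RT 270: heading 0 -> 90
FD 5.5: (0,0) -> (0,5.5) [heading=90, draw]
LT 270: heading 90 -> 0
FD 11.8: (0,5.5) -> (11.8,5.5) [heading=0, draw]
REPEAT 3 [
  -- iteration 1/3 --
  FD 11: (11.8,5.5) -> (22.8,5.5) [heading=0, draw]
  FD 7: (22.8,5.5) -> (29.8,5.5) [heading=0, draw]
  FD 1.6: (29.8,5.5) -> (31.4,5.5) [heading=0, draw]
  FD 14.5: (31.4,5.5) -> (45.9,5.5) [heading=0, draw]
  -- iteration 2/3 --
  FD 11: (45.9,5.5) -> (56.9,5.5) [heading=0, draw]
  FD 7: (56.9,5.5) -> (63.9,5.5) [heading=0, draw]
  FD 1.6: (63.9,5.5) -> (65.5,5.5) [heading=0, draw]
  FD 14.5: (65.5,5.5) -> (80,5.5) [heading=0, draw]
  -- iteration 3/3 --
  FD 11: (80,5.5) -> (91,5.5) [heading=0, draw]
  FD 7: (91,5.5) -> (98,5.5) [heading=0, draw]
  FD 1.6: (98,5.5) -> (99.6,5.5) [heading=0, draw]
  FD 14.5: (99.6,5.5) -> (114.1,5.5) [heading=0, draw]
]
RT 270: heading 0 -> 90
FD 9.3: (114.1,5.5) -> (114.1,14.8) [heading=90, draw]
RT 270: heading 90 -> 180
FD 3.4: (114.1,14.8) -> (110.7,14.8) [heading=180, draw]
LT 112: heading 180 -> 292
Final: pos=(110.7,14.8), heading=292, 16 segment(s) drawn

Segment endpoints: x in {0, 0, 11.8, 22.8, 29.8, 31.4, 45.9, 56.9, 63.9, 65.5, 80, 91, 98, 99.6, 110.7, 114.1}, y in {0, 5.5, 14.8, 14.8}
xmin=0, ymin=0, xmax=114.1, ymax=14.8

Answer: 0 0 114.1 14.8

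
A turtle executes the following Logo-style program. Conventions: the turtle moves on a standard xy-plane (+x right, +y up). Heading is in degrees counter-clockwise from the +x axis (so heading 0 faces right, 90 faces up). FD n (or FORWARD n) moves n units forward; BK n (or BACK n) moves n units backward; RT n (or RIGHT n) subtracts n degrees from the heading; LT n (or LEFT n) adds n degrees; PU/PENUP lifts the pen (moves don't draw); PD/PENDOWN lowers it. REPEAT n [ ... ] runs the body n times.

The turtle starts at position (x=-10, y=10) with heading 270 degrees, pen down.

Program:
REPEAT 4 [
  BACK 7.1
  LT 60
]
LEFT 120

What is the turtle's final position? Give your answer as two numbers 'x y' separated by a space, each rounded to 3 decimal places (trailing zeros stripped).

Answer: -22.298 10

Derivation:
Executing turtle program step by step:
Start: pos=(-10,10), heading=270, pen down
REPEAT 4 [
  -- iteration 1/4 --
  BK 7.1: (-10,10) -> (-10,17.1) [heading=270, draw]
  LT 60: heading 270 -> 330
  -- iteration 2/4 --
  BK 7.1: (-10,17.1) -> (-16.149,20.65) [heading=330, draw]
  LT 60: heading 330 -> 30
  -- iteration 3/4 --
  BK 7.1: (-16.149,20.65) -> (-22.298,17.1) [heading=30, draw]
  LT 60: heading 30 -> 90
  -- iteration 4/4 --
  BK 7.1: (-22.298,17.1) -> (-22.298,10) [heading=90, draw]
  LT 60: heading 90 -> 150
]
LT 120: heading 150 -> 270
Final: pos=(-22.298,10), heading=270, 4 segment(s) drawn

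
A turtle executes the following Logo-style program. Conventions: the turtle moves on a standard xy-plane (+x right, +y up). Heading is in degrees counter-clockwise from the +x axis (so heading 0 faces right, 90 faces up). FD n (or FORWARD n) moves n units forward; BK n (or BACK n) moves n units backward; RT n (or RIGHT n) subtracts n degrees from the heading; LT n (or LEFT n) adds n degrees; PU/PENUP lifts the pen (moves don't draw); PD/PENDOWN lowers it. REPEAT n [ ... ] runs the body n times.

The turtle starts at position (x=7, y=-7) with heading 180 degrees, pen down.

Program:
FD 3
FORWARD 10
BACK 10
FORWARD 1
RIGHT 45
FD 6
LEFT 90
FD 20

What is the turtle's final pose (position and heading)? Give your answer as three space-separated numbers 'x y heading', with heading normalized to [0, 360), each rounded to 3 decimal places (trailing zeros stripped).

Executing turtle program step by step:
Start: pos=(7,-7), heading=180, pen down
FD 3: (7,-7) -> (4,-7) [heading=180, draw]
FD 10: (4,-7) -> (-6,-7) [heading=180, draw]
BK 10: (-6,-7) -> (4,-7) [heading=180, draw]
FD 1: (4,-7) -> (3,-7) [heading=180, draw]
RT 45: heading 180 -> 135
FD 6: (3,-7) -> (-1.243,-2.757) [heading=135, draw]
LT 90: heading 135 -> 225
FD 20: (-1.243,-2.757) -> (-15.385,-16.899) [heading=225, draw]
Final: pos=(-15.385,-16.899), heading=225, 6 segment(s) drawn

Answer: -15.385 -16.899 225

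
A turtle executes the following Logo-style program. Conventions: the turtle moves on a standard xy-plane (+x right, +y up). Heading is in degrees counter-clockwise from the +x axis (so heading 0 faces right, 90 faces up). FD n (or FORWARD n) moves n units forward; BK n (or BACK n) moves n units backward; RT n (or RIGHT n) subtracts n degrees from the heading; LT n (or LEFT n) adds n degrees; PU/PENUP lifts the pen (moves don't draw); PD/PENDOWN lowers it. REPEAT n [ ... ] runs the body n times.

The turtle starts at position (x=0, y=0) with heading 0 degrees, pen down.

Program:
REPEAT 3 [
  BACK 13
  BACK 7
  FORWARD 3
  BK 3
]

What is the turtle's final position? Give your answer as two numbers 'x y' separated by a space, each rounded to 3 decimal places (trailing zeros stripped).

Executing turtle program step by step:
Start: pos=(0,0), heading=0, pen down
REPEAT 3 [
  -- iteration 1/3 --
  BK 13: (0,0) -> (-13,0) [heading=0, draw]
  BK 7: (-13,0) -> (-20,0) [heading=0, draw]
  FD 3: (-20,0) -> (-17,0) [heading=0, draw]
  BK 3: (-17,0) -> (-20,0) [heading=0, draw]
  -- iteration 2/3 --
  BK 13: (-20,0) -> (-33,0) [heading=0, draw]
  BK 7: (-33,0) -> (-40,0) [heading=0, draw]
  FD 3: (-40,0) -> (-37,0) [heading=0, draw]
  BK 3: (-37,0) -> (-40,0) [heading=0, draw]
  -- iteration 3/3 --
  BK 13: (-40,0) -> (-53,0) [heading=0, draw]
  BK 7: (-53,0) -> (-60,0) [heading=0, draw]
  FD 3: (-60,0) -> (-57,0) [heading=0, draw]
  BK 3: (-57,0) -> (-60,0) [heading=0, draw]
]
Final: pos=(-60,0), heading=0, 12 segment(s) drawn

Answer: -60 0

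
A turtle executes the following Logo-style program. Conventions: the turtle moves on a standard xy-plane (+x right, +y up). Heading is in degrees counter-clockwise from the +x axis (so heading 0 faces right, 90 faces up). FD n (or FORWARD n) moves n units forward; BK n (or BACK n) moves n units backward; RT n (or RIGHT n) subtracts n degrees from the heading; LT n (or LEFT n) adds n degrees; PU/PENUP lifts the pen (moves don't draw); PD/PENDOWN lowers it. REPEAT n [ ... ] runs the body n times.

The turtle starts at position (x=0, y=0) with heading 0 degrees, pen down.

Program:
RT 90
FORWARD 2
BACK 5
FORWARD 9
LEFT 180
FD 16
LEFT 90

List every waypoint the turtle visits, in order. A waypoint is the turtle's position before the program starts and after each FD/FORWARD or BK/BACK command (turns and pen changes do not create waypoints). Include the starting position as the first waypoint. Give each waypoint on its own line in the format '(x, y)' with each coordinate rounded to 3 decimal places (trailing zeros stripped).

Answer: (0, 0)
(0, -2)
(0, 3)
(0, -6)
(0, 10)

Derivation:
Executing turtle program step by step:
Start: pos=(0,0), heading=0, pen down
RT 90: heading 0 -> 270
FD 2: (0,0) -> (0,-2) [heading=270, draw]
BK 5: (0,-2) -> (0,3) [heading=270, draw]
FD 9: (0,3) -> (0,-6) [heading=270, draw]
LT 180: heading 270 -> 90
FD 16: (0,-6) -> (0,10) [heading=90, draw]
LT 90: heading 90 -> 180
Final: pos=(0,10), heading=180, 4 segment(s) drawn
Waypoints (5 total):
(0, 0)
(0, -2)
(0, 3)
(0, -6)
(0, 10)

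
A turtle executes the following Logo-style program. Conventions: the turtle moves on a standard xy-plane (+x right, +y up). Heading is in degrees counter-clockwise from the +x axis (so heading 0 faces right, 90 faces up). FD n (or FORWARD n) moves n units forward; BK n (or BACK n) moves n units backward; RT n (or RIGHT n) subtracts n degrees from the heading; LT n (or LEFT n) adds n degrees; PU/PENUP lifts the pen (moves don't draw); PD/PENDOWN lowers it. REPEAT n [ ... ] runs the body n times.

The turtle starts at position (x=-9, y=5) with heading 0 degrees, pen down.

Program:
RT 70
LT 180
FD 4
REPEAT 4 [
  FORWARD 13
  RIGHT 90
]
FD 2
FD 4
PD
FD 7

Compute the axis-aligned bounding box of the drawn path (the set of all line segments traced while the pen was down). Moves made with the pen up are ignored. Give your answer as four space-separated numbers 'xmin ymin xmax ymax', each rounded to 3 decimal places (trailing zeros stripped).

Answer: -14.814 5 1.848 25.421

Derivation:
Executing turtle program step by step:
Start: pos=(-9,5), heading=0, pen down
RT 70: heading 0 -> 290
LT 180: heading 290 -> 110
FD 4: (-9,5) -> (-10.368,8.759) [heading=110, draw]
REPEAT 4 [
  -- iteration 1/4 --
  FD 13: (-10.368,8.759) -> (-14.814,20.975) [heading=110, draw]
  RT 90: heading 110 -> 20
  -- iteration 2/4 --
  FD 13: (-14.814,20.975) -> (-2.598,25.421) [heading=20, draw]
  RT 90: heading 20 -> 290
  -- iteration 3/4 --
  FD 13: (-2.598,25.421) -> (1.848,13.205) [heading=290, draw]
  RT 90: heading 290 -> 200
  -- iteration 4/4 --
  FD 13: (1.848,13.205) -> (-10.368,8.759) [heading=200, draw]
  RT 90: heading 200 -> 110
]
FD 2: (-10.368,8.759) -> (-11.052,10.638) [heading=110, draw]
FD 4: (-11.052,10.638) -> (-12.42,14.397) [heading=110, draw]
PD: pen down
FD 7: (-12.42,14.397) -> (-14.814,20.975) [heading=110, draw]
Final: pos=(-14.814,20.975), heading=110, 8 segment(s) drawn

Segment endpoints: x in {-14.814, -14.814, -12.42, -11.052, -10.368, -10.368, -9, -2.598, 1.848}, y in {5, 8.759, 10.638, 13.205, 14.397, 20.975, 20.975, 25.421}
xmin=-14.814, ymin=5, xmax=1.848, ymax=25.421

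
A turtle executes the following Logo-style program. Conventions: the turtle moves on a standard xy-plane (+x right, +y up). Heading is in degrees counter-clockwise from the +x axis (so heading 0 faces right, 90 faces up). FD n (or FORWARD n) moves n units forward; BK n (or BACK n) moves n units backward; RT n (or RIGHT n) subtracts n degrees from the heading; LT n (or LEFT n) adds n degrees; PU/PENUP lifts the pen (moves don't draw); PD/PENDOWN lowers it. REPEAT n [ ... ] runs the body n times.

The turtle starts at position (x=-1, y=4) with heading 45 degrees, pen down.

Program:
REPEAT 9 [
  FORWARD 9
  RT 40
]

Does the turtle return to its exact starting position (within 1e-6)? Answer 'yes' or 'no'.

Answer: yes

Derivation:
Executing turtle program step by step:
Start: pos=(-1,4), heading=45, pen down
REPEAT 9 [
  -- iteration 1/9 --
  FD 9: (-1,4) -> (5.364,10.364) [heading=45, draw]
  RT 40: heading 45 -> 5
  -- iteration 2/9 --
  FD 9: (5.364,10.364) -> (14.33,11.148) [heading=5, draw]
  RT 40: heading 5 -> 325
  -- iteration 3/9 --
  FD 9: (14.33,11.148) -> (21.702,5.986) [heading=325, draw]
  RT 40: heading 325 -> 285
  -- iteration 4/9 --
  FD 9: (21.702,5.986) -> (24.031,-2.707) [heading=285, draw]
  RT 40: heading 285 -> 245
  -- iteration 5/9 --
  FD 9: (24.031,-2.707) -> (20.228,-10.864) [heading=245, draw]
  RT 40: heading 245 -> 205
  -- iteration 6/9 --
  FD 9: (20.228,-10.864) -> (12.071,-14.667) [heading=205, draw]
  RT 40: heading 205 -> 165
  -- iteration 7/9 --
  FD 9: (12.071,-14.667) -> (3.378,-12.338) [heading=165, draw]
  RT 40: heading 165 -> 125
  -- iteration 8/9 --
  FD 9: (3.378,-12.338) -> (-1.784,-4.966) [heading=125, draw]
  RT 40: heading 125 -> 85
  -- iteration 9/9 --
  FD 9: (-1.784,-4.966) -> (-1,4) [heading=85, draw]
  RT 40: heading 85 -> 45
]
Final: pos=(-1,4), heading=45, 9 segment(s) drawn

Start position: (-1, 4)
Final position: (-1, 4)
Distance = 0; < 1e-6 -> CLOSED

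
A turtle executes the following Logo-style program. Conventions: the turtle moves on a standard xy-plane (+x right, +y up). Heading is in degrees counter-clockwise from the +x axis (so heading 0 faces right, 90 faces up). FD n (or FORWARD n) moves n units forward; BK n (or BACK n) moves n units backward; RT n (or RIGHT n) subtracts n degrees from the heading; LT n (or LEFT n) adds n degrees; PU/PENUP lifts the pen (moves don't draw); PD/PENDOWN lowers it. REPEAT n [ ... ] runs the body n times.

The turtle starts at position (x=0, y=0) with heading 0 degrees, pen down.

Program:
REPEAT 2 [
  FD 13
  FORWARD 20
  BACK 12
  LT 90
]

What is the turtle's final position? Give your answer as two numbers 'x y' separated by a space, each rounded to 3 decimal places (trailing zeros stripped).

Executing turtle program step by step:
Start: pos=(0,0), heading=0, pen down
REPEAT 2 [
  -- iteration 1/2 --
  FD 13: (0,0) -> (13,0) [heading=0, draw]
  FD 20: (13,0) -> (33,0) [heading=0, draw]
  BK 12: (33,0) -> (21,0) [heading=0, draw]
  LT 90: heading 0 -> 90
  -- iteration 2/2 --
  FD 13: (21,0) -> (21,13) [heading=90, draw]
  FD 20: (21,13) -> (21,33) [heading=90, draw]
  BK 12: (21,33) -> (21,21) [heading=90, draw]
  LT 90: heading 90 -> 180
]
Final: pos=(21,21), heading=180, 6 segment(s) drawn

Answer: 21 21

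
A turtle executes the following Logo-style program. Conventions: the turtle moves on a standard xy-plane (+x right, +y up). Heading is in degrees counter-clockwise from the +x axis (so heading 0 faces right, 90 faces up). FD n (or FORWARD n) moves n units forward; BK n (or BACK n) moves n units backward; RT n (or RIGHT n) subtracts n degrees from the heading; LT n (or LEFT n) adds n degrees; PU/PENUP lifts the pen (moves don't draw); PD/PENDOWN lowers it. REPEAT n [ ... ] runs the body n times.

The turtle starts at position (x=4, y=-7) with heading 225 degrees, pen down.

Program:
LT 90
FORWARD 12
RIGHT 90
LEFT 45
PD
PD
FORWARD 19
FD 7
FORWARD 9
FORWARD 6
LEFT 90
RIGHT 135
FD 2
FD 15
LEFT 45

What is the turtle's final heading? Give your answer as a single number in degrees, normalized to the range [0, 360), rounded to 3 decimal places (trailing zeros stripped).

Answer: 270

Derivation:
Executing turtle program step by step:
Start: pos=(4,-7), heading=225, pen down
LT 90: heading 225 -> 315
FD 12: (4,-7) -> (12.485,-15.485) [heading=315, draw]
RT 90: heading 315 -> 225
LT 45: heading 225 -> 270
PD: pen down
PD: pen down
FD 19: (12.485,-15.485) -> (12.485,-34.485) [heading=270, draw]
FD 7: (12.485,-34.485) -> (12.485,-41.485) [heading=270, draw]
FD 9: (12.485,-41.485) -> (12.485,-50.485) [heading=270, draw]
FD 6: (12.485,-50.485) -> (12.485,-56.485) [heading=270, draw]
LT 90: heading 270 -> 0
RT 135: heading 0 -> 225
FD 2: (12.485,-56.485) -> (11.071,-57.899) [heading=225, draw]
FD 15: (11.071,-57.899) -> (0.464,-68.506) [heading=225, draw]
LT 45: heading 225 -> 270
Final: pos=(0.464,-68.506), heading=270, 7 segment(s) drawn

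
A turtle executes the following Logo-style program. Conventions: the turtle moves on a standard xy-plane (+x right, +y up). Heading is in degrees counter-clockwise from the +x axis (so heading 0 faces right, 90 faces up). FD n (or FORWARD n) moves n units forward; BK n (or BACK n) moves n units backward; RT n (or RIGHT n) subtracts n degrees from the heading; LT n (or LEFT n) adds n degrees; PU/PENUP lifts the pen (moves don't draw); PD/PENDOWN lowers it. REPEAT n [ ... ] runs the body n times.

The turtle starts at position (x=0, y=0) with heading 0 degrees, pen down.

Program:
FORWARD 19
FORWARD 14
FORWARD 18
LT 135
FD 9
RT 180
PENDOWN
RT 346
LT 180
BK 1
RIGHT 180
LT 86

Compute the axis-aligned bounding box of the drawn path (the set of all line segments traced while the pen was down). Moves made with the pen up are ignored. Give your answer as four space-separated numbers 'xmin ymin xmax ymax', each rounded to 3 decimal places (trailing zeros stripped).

Executing turtle program step by step:
Start: pos=(0,0), heading=0, pen down
FD 19: (0,0) -> (19,0) [heading=0, draw]
FD 14: (19,0) -> (33,0) [heading=0, draw]
FD 18: (33,0) -> (51,0) [heading=0, draw]
LT 135: heading 0 -> 135
FD 9: (51,0) -> (44.636,6.364) [heading=135, draw]
RT 180: heading 135 -> 315
PD: pen down
RT 346: heading 315 -> 329
LT 180: heading 329 -> 149
BK 1: (44.636,6.364) -> (45.493,5.849) [heading=149, draw]
RT 180: heading 149 -> 329
LT 86: heading 329 -> 55
Final: pos=(45.493,5.849), heading=55, 5 segment(s) drawn

Segment endpoints: x in {0, 19, 33, 44.636, 45.493, 51}, y in {0, 5.849, 6.364}
xmin=0, ymin=0, xmax=51, ymax=6.364

Answer: 0 0 51 6.364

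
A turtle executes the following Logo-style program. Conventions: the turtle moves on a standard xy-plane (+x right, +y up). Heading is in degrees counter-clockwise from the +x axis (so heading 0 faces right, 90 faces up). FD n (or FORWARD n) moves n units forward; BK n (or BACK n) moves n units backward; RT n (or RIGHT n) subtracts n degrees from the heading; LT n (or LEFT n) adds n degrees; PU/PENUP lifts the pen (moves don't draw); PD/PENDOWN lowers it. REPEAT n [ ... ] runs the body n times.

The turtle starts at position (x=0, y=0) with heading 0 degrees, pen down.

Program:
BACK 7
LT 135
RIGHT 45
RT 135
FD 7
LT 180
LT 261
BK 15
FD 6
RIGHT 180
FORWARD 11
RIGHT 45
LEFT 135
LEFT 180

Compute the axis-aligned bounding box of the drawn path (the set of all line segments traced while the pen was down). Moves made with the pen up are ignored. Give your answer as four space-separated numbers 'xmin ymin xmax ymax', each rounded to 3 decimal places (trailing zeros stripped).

Executing turtle program step by step:
Start: pos=(0,0), heading=0, pen down
BK 7: (0,0) -> (-7,0) [heading=0, draw]
LT 135: heading 0 -> 135
RT 45: heading 135 -> 90
RT 135: heading 90 -> 315
FD 7: (-7,0) -> (-2.05,-4.95) [heading=315, draw]
LT 180: heading 315 -> 135
LT 261: heading 135 -> 36
BK 15: (-2.05,-4.95) -> (-14.186,-13.767) [heading=36, draw]
FD 6: (-14.186,-13.767) -> (-9.331,-10.24) [heading=36, draw]
RT 180: heading 36 -> 216
FD 11: (-9.331,-10.24) -> (-18.231,-16.705) [heading=216, draw]
RT 45: heading 216 -> 171
LT 135: heading 171 -> 306
LT 180: heading 306 -> 126
Final: pos=(-18.231,-16.705), heading=126, 5 segment(s) drawn

Segment endpoints: x in {-18.231, -14.186, -9.331, -7, -2.05, 0}, y in {-16.705, -13.767, -10.24, -4.95, 0}
xmin=-18.231, ymin=-16.705, xmax=0, ymax=0

Answer: -18.231 -16.705 0 0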